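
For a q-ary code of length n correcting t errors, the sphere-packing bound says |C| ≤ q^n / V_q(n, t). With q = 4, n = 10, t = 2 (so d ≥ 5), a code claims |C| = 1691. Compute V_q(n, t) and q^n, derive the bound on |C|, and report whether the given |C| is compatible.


V_q(n, t) = 436, q^n = 1048576, Hamming bound = 2404, |C| = 1691 ≤ bound (satisfied).

Step 1: Compute V_q(n, t) = Σ_{j=0}^2 C(n, j) (q−1)^j.
  j = 0: C(10,0)·(3)^0 = 1·1 = 1.
  j = 1: C(10,1)·(3)^1 = 10·3 = 30.
  j = 2: C(10,2)·(3)^2 = 45·9 = 405.
  V_q(n, t) = 1 + 30 + 405 = 436.
Step 2: q^n = 4^10 = 1048576.
Step 3: Hamming bound ⌊q^n / V_q(n,t)⌋ = ⌊1048576/436⌋ = 2404.
Step 4: Compare |C| = 1691 to 2404: satisfied.
The claimed |C| lies below the Hamming bound.


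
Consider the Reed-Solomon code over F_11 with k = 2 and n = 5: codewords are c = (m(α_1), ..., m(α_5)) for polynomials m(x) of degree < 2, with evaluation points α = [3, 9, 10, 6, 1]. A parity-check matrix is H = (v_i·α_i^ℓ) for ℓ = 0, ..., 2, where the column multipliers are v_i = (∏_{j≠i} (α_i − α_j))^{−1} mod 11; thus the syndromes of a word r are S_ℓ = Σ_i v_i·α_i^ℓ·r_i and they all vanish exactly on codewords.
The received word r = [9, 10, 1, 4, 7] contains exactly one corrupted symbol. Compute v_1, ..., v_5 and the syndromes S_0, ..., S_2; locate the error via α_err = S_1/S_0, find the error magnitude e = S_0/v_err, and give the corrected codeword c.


S = (7, 7, 7), error at position 5, error magnitude e = 2, c = [9, 10, 1, 4, 5].

Step 1: column multipliers v_i = (∏_{j≠i}(α_i − α_j))^{−1} mod 11.
  i = 1 (α = 3): (3−9)(3−10)(3−6)(3−1) = (−6)·(−7)·(−3)·2 = −252 ≡ 1, so v_1 = 1^{−1} = 1 (mod 11).
  i = 2 (α = 9): (9−3)(9−10)(9−6)(9−1) = 6·(−1)·3·8 = −144 ≡ 10, so v_2 = 10^{−1} = 10 (mod 11).
  i = 3 (α = 10): (10−3)(10−9)(10−6)(10−1) = 7·1·4·9 = 252 ≡ 10, so v_3 = 10^{−1} = 10 (mod 11).
  i = 4 (α = 6): (6−3)(6−9)(6−10)(6−1) = 3·(−3)·(−4)·5 = 180 ≡ 4, so v_4 = 4^{−1} = 3 (mod 11).
  i = 5 (α = 1): (1−3)(1−9)(1−10)(1−6) = (−2)·(−8)·(−9)·(−5) = 720 ≡ 5, so v_5 = 5^{−1} = 9 (mod 11).
  v = [1, 10, 10, 3, 9].
Step 2: syndromes of r = [9, 10, 1, 4, 7] (all sums mod 11).
  S_0 = Σ v_i r_i = 1·9 + 10·10 + 10·1 + 3·4 + 9·7 = 194 ≡ 7.
  S_1 = Σ v_i α_i r_i = 1·3·9 + 10·9·10 + 10·10·1 + 3·6·4 + 9·1·7 = 1162 ≡ 7.
  α_i^2 mod 11 = [9, 4, 1, 3, 1].
  S_2 = Σ v_i α_i^2 r_i = 1·9·9 + 10·4·10 + 10·1·1 + 3·3·4 + 9·1·7 = 590 ≡ 7.
  S = (7, 7, 7) ≠ 0, so r is not a codeword (an error is present).
Step 3: locate the error. For a single error e at position i, S_ℓ = v_i·e·α_i^ℓ, so α_err = S_1/S_0.
  S_0^{−1} = 7^{−1} = 8 (mod 11), so α_err = 7·8 = 56 ≡ 1 = α_5. Error position i = 5.
  Consistency check: S_2/S_1 = 7·8 = 56 ≡ 1 = α_err ✓ (single-error assumption holds).
Step 4: error magnitude e = S_0/v_5 = S_0·∏_{j≠5}(α_5 − α_j) = 7·5 = 35 ≡ 2 (mod 11).
Step 5: correct position 5: c_5 = r_5 − e = 7 − 2 ≡ 5 (mod 11). Hence c = [9, 10, 1, 4, 5].
  Check: interpolating c through the α_i gives m(x) = 3 + 2·x (degree < 2) with m(α_i) = c_i for every i, so c is indeed a codeword.


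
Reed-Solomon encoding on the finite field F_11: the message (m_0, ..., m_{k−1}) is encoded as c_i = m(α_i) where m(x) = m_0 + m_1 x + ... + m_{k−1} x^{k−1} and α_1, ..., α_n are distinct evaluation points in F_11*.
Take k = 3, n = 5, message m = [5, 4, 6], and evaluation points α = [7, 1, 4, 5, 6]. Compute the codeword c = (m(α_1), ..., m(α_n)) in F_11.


c = [8, 4, 7, 10, 3]

Message polynomial: m(x) = 5 + 4·x + 6·x^2 (mod 11).
For each evaluation point α_i, compute m(α_i) mod 11:
  α_1 = 7: Horner steps 6 → 2 → 8, so m(7) = 8.
  α_2 = 1: Horner steps 6 → 10 → 4, so m(1) = 4.
  α_3 = 4: Horner steps 6 → 6 → 7, so m(4) = 7.
  α_4 = 5: Horner steps 6 → 1 → 10, so m(5) = 10.
  α_5 = 6: Horner steps 6 → 7 → 3, so m(6) = 3.
Codeword c = [8, 4, 7, 10, 3] ∈ F_11^5.


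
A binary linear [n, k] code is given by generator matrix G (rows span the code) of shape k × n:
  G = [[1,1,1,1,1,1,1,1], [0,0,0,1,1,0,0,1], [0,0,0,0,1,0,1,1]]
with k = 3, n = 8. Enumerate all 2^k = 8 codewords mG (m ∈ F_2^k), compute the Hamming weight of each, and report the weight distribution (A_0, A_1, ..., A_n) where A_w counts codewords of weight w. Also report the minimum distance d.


Weight distribution: A_0 = 1, A_2 = 1, A_3 = 2, A_5 = 2, A_6 = 1, A_8 = 1. Minimum distance d = 2.

Enumerate all 2^3 = 8 messages m ∈ F_2^3.
For each, compute codeword c = mG in F_2^8, then tally its weight.
  m = 000 → c = 00000000, weight = 0.
  m = 100 → c = 11111111, weight = 8.
  m = 010 → c = 00011001, weight = 3.
  m = 110 → c = 11100110, weight = 5.
  m = 001 → c = 00001011, weight = 3.
  m = 101 → c = 11110100, weight = 5.
  m = 011 → c = 00010010, weight = 2.
  m = 111 → c = 11101101, weight = 6.
Tally weights:
  weight 0: 1 codewords.
  weight 2: 1 codewords.
  weight 3: 2 codewords.
  weight 5: 2 codewords.
  weight 6: 1 codewords.
  weight 8: 1 codewords.
Minimum distance d = smallest w > 0 with A_w > 0 = 2.
Sanity: Σ A_w = 8 = 2^3 = 8 ✓.


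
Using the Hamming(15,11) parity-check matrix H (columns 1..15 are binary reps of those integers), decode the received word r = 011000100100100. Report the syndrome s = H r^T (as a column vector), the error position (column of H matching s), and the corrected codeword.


s = (0, 0, 0, 1)^T, error position = 1, corrected codeword c = 111000100100100

Compute s = H r^T mod 2 one row at a time:
  s_1 = 0 + 0 + 1 + 0 + 0 + 1 + 0 + 0 = 2 ≡ 0 (mod 2).
  s_2 = 0 + 0 + 0 + 1 + 0 + 1 + 0 + 0 = 2 ≡ 0 (mod 2).
  s_3 = 1 + 1 + 0 + 1 + 1 + 0 + 0 + 0 = 4 ≡ 0 (mod 2).
  s_4 = 0 + 1 + 0 + 1 + 0 + 0 + 1 + 0 = 3 ≡ 1 (mod 2).
s = (0, 0, 0, 1)^T — this equals column 1 of H (binary 0001), so error is at position 1.
Correct: flip bit 1 of r = 011000100100100 to get c = 111000100100100.


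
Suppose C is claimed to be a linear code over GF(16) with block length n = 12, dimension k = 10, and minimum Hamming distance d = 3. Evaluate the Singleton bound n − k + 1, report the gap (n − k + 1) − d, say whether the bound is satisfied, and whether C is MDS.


Singleton RHS = n − k + 1 = 3, slack = 0, bound satisfied, MDS.

Singleton bound: d ≤ n − k + 1.
Here n = 12, k = 10, so n − k + 1 = 3.
Given d = 3, check d ≤ 3: YES.
Slack = (n − k + 1) − d = 0.
The code is MDS (slack = 0).
Description: the claimed parameters are [12, 10, 3]_16; such a code would be MDS (meets Singleton bound).


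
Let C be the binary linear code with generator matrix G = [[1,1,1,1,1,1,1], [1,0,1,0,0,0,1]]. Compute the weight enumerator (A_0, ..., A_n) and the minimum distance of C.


Weight distribution: A_0 = 1, A_3 = 1, A_4 = 1, A_7 = 1. Minimum distance d = 3.

Enumerate all 2^2 = 4 messages m ∈ F_2^2.
For each, compute codeword c = mG in F_2^7, then tally its weight.
  m = 00 → c = 0000000, weight = 0.
  m = 10 → c = 1111111, weight = 7.
  m = 01 → c = 1010001, weight = 3.
  m = 11 → c = 0101110, weight = 4.
Tally weights:
  weight 0: 1 codewords.
  weight 3: 1 codewords.
  weight 4: 1 codewords.
  weight 7: 1 codewords.
Minimum distance d = smallest w > 0 with A_w > 0 = 3.
Sanity: Σ A_w = 4 = 2^2 = 4 ✓.


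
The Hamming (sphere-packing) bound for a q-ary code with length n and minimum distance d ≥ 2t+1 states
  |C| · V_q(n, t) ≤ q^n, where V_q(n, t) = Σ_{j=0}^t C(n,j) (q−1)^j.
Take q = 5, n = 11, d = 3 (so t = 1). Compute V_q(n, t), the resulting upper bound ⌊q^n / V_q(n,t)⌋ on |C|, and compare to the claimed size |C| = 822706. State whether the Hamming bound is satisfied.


V_q(n, t) = 45, q^n = 48828125, Hamming bound = 1085069, |C| = 822706 ≤ bound (satisfied).

Step 1: Compute V_q(n, t) = Σ_{j=0}^1 C(n, j) (q−1)^j.
  j = 0: C(11,0)·(4)^0 = 1·1 = 1.
  j = 1: C(11,1)·(4)^1 = 11·4 = 44.
  V_q(n, t) = 1 + 44 = 45.
Step 2: q^n = 5^11 = 48828125.
Step 3: Hamming bound ⌊q^n / V_q(n,t)⌋ = ⌊48828125/45⌋ = 1085069.
Step 4: Compare |C| = 822706 to 1085069: satisfied.
The claimed |C| lies below the Hamming bound.


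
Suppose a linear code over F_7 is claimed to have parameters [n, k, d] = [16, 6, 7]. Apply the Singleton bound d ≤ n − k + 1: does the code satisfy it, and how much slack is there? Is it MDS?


Singleton RHS = n − k + 1 = 11, slack = 4, bound satisfied, not MDS.

Singleton bound: d ≤ n − k + 1.
Here n = 16, k = 6, so n − k + 1 = 11.
Given d = 7, check d ≤ 11: YES.
Slack = (n − k + 1) − d = 4.
The code is NOT MDS (slack = 4 > 0).
Description: the claimed parameters are [16, 6, 7]_7; such a code would be non-MDS.


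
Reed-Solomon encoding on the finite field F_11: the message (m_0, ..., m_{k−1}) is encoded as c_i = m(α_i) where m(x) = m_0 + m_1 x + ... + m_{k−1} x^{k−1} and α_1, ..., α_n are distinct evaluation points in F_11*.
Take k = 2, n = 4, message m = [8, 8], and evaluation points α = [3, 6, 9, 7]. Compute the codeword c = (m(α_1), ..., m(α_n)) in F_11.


c = [10, 1, 3, 9]

Message polynomial: m(x) = 8 + 8·x (mod 11).
For each evaluation point α_i, compute m(α_i) mod 11:
  α_1 = 3: Horner steps 8 → 10, so m(3) = 10.
  α_2 = 6: Horner steps 8 → 1, so m(6) = 1.
  α_3 = 9: Horner steps 8 → 3, so m(9) = 3.
  α_4 = 7: Horner steps 8 → 9, so m(7) = 9.
Codeword c = [10, 1, 3, 9] ∈ F_11^4.


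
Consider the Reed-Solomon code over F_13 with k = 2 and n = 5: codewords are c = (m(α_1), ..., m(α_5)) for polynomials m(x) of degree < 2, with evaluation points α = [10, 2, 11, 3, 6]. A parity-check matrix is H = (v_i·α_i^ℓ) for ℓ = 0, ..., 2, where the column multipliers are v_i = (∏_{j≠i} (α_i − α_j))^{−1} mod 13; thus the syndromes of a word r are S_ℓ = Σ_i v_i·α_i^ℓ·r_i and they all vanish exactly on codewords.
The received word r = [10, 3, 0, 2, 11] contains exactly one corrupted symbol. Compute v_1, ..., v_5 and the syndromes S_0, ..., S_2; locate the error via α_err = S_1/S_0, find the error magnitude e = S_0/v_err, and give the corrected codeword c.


S = (2, 4, 8), error at position 2, error magnitude e = 4, c = [10, 12, 0, 2, 11].

Step 1: column multipliers v_i = (∏_{j≠i}(α_i − α_j))^{−1} mod 13.
  i = 1 (α = 10): (10−2)(10−11)(10−3)(10−6) = 8·(−1)·7·4 = −224 ≡ 10, so v_1 = 10^{−1} = 4 (mod 13).
  i = 2 (α = 2): (2−10)(2−11)(2−3)(2−6) = (−8)·(−9)·(−1)·(−4) = 288 ≡ 2, so v_2 = 2^{−1} = 7 (mod 13).
  i = 3 (α = 11): (11−10)(11−2)(11−3)(11−6) = 1·9·8·5 = 360 ≡ 9, so v_3 = 9^{−1} = 3 (mod 13).
  i = 4 (α = 3): (3−10)(3−2)(3−11)(3−6) = (−7)·1·(−8)·(−3) = −168 ≡ 1, so v_4 = 1^{−1} = 1 (mod 13).
  i = 5 (α = 6): (6−10)(6−2)(6−11)(6−3) = (−4)·4·(−5)·3 = 240 ≡ 6, so v_5 = 6^{−1} = 11 (mod 13).
  v = [4, 7, 3, 1, 11].
Step 2: syndromes of r = [10, 3, 0, 2, 11] (all sums mod 13).
  S_0 = Σ v_i r_i = 4·10 + 7·3 + 3·0 + 1·2 + 11·11 = 184 ≡ 2.
  S_1 = Σ v_i α_i r_i = 4·10·10 + 7·2·3 + 3·11·0 + 1·3·2 + 11·6·11 = 1174 ≡ 4.
  α_i^2 mod 13 = [9, 4, 4, 9, 10].
  S_2 = Σ v_i α_i^2 r_i = 4·9·10 + 7·4·3 + 3·4·0 + 1·9·2 + 11·10·11 = 1672 ≡ 8.
  S = (2, 4, 8) ≠ 0, so r is not a codeword (an error is present).
Step 3: locate the error. For a single error e at position i, S_ℓ = v_i·e·α_i^ℓ, so α_err = S_1/S_0.
  S_0^{−1} = 2^{−1} = 7 (mod 13), so α_err = 4·7 = 28 ≡ 2 = α_2. Error position i = 2.
  Consistency check: S_2/S_1 = 8·10 = 80 ≡ 2 = α_err ✓ (single-error assumption holds).
Step 4: error magnitude e = S_0/v_2 = S_0·∏_{j≠2}(α_2 − α_j) = 2·2 = 4 ≡ 4 (mod 13).
Step 5: correct position 2: c_2 = r_2 − e = 3 − 4 ≡ 12 (mod 13). Hence c = [10, 12, 0, 2, 11].
  Check: interpolating c through the α_i gives m(x) = 6 + 3·x (degree < 2) with m(α_i) = c_i for every i, so c is indeed a codeword.


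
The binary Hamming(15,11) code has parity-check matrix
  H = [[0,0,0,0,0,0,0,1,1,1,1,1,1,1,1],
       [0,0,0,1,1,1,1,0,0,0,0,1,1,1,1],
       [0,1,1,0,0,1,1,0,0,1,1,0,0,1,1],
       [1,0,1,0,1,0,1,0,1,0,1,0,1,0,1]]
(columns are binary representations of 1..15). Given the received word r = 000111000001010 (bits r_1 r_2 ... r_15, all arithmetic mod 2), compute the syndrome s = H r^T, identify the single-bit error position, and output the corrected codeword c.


s = (0, 1, 0, 1)^T, error position = 5, corrected codeword c = 000101000001010

Compute s = H r^T mod 2 one row at a time:
  s_1 = 0 + 0 + 0 + 0 + 1 + 0 + 1 + 0 = 2 ≡ 0 (mod 2).
  s_2 = 1 + 1 + 1 + 0 + 1 + 0 + 1 + 0 = 5 ≡ 1 (mod 2).
  s_3 = 0 + 0 + 1 + 0 + 0 + 0 + 1 + 0 = 2 ≡ 0 (mod 2).
  s_4 = 0 + 0 + 1 + 0 + 0 + 0 + 0 + 0 = 1 ≡ 1 (mod 2).
s = (0, 1, 0, 1)^T — this equals column 5 of H (binary 0101), so error is at position 5.
Correct: flip bit 5 of r = 000111000001010 to get c = 000101000001010.


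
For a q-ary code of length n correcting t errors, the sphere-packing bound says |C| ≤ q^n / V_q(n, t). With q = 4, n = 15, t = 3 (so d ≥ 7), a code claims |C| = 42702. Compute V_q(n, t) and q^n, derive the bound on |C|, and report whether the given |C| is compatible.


V_q(n, t) = 13276, q^n = 1073741824, Hamming bound = 80878, |C| = 42702 ≤ bound (satisfied).

Step 1: Compute V_q(n, t) = Σ_{j=0}^3 C(n, j) (q−1)^j.
  j = 0: C(15,0)·(3)^0 = 1·1 = 1.
  j = 1: C(15,1)·(3)^1 = 15·3 = 45.
  j = 2: C(15,2)·(3)^2 = 105·9 = 945.
  j = 3: C(15,3)·(3)^3 = 455·27 = 12285.
  V_q(n, t) = 1 + 45 + 945 + 12285 = 13276.
Step 2: q^n = 4^15 = 1073741824.
Step 3: Hamming bound ⌊q^n / V_q(n,t)⌋ = ⌊1073741824/13276⌋ = 80878.
Step 4: Compare |C| = 42702 to 80878: satisfied.
The claimed |C| lies below the Hamming bound.


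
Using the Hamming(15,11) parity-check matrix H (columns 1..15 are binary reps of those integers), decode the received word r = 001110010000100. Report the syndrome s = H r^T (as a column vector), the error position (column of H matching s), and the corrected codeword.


s = (0, 1, 1, 1)^T, error position = 7, corrected codeword c = 001110110000100

Compute s = H r^T mod 2 one row at a time:
  s_1 = 1 + 0 + 0 + 0 + 0 + 1 + 0 + 0 = 2 ≡ 0 (mod 2).
  s_2 = 1 + 1 + 0 + 0 + 0 + 1 + 0 + 0 = 3 ≡ 1 (mod 2).
  s_3 = 0 + 1 + 0 + 0 + 0 + 0 + 0 + 0 = 1 ≡ 1 (mod 2).
  s_4 = 0 + 1 + 1 + 0 + 0 + 0 + 1 + 0 = 3 ≡ 1 (mod 2).
s = (0, 1, 1, 1)^T — this equals column 7 of H (binary 0111), so error is at position 7.
Correct: flip bit 7 of r = 001110010000100 to get c = 001110110000100.


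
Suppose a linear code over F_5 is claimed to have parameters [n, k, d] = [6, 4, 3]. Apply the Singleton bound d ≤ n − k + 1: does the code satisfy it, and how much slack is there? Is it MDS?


Singleton RHS = n − k + 1 = 3, slack = 0, bound satisfied, MDS.

Singleton bound: d ≤ n − k + 1.
Here n = 6, k = 4, so n − k + 1 = 3.
Given d = 3, check d ≤ 3: YES.
Slack = (n − k + 1) − d = 0.
The code is MDS (slack = 0).
Description: the claimed parameters are [6, 4, 3]_5; such a code would be MDS (meets Singleton bound).


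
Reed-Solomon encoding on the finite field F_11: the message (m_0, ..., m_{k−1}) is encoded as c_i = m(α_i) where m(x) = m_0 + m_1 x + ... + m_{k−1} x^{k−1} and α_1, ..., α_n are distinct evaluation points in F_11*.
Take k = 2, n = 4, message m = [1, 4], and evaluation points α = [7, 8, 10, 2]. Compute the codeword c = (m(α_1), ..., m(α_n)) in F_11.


c = [7, 0, 8, 9]

Message polynomial: m(x) = 1 + 4·x (mod 11).
For each evaluation point α_i, compute m(α_i) mod 11:
  α_1 = 7: Horner steps 4 → 7, so m(7) = 7.
  α_2 = 8: Horner steps 4 → 0, so m(8) = 0.
  α_3 = 10: Horner steps 4 → 8, so m(10) = 8.
  α_4 = 2: Horner steps 4 → 9, so m(2) = 9.
Codeword c = [7, 0, 8, 9] ∈ F_11^4.


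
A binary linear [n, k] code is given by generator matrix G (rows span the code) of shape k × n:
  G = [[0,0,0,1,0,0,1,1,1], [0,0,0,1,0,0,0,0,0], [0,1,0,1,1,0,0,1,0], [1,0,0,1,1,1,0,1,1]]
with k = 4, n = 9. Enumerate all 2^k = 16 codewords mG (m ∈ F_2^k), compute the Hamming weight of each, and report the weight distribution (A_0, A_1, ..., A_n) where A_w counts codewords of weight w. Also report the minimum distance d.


Weight distribution: A_0 = 1, A_1 = 1, A_3 = 2, A_4 = 5, A_5 = 5, A_6 = 2. Minimum distance d = 1.

Enumerate all 2^4 = 16 messages m ∈ F_2^4.
For each, compute codeword c = mG in F_2^9, then tally its weight.
  m = 0000 → c = 000000000, weight = 0.
  m = 1000 → c = 000100111, weight = 4.
  m = 0100 → c = 000100000, weight = 1.
  m = 1100 → c = 000000111, weight = 3.
  m = 0010 → c = 010110010, weight = 4.
  m = 1010 → c = 010010101, weight = 4.
  m = 0110 → c = 010010010, weight = 3.
  m = 1110 → c = 010110101, weight = 5.
  m = 0001 → c = 100111011, weight = 6.
  m = 1001 → c = 100011100, weight = 4.
  m = 0101 → c = 100011011, weight = 5.
  m = 1101 → c = 100111100, weight = 5.
  m = 0011 → c = 110001001, weight = 4.
  m = 1011 → c = 110101110, weight = 6.
  m = 0111 → c = 110101001, weight = 5.
  m = 1111 → c = 110001110, weight = 5.
Tally weights:
  weight 0: 1 codewords.
  weight 1: 1 codewords.
  weight 3: 2 codewords.
  weight 4: 5 codewords.
  weight 5: 5 codewords.
  weight 6: 2 codewords.
Minimum distance d = smallest w > 0 with A_w > 0 = 1.
Sanity: Σ A_w = 16 = 2^4 = 16 ✓.


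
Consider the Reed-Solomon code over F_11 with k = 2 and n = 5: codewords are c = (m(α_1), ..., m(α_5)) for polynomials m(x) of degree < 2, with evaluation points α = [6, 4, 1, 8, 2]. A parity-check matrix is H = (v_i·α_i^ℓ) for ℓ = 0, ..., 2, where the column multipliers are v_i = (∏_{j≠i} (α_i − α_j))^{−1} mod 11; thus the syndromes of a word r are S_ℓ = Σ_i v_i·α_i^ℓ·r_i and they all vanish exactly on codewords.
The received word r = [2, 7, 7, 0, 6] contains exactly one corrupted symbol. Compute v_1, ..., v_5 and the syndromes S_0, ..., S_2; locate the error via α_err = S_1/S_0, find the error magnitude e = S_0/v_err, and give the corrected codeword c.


S = (9, 3, 1), error at position 2, error magnitude e = 3, c = [2, 4, 7, 0, 6].

Step 1: column multipliers v_i = (∏_{j≠i}(α_i − α_j))^{−1} mod 11.
  i = 1 (α = 6): (6−4)(6−1)(6−8)(6−2) = 2·5·(−2)·4 = −80 ≡ 8, so v_1 = 8^{−1} = 7 (mod 11).
  i = 2 (α = 4): (4−6)(4−1)(4−8)(4−2) = (−2)·3·(−4)·2 = 48 ≡ 4, so v_2 = 4^{−1} = 3 (mod 11).
  i = 3 (α = 1): (1−6)(1−4)(1−8)(1−2) = (−5)·(−3)·(−7)·(−1) = 105 ≡ 6, so v_3 = 6^{−1} = 2 (mod 11).
  i = 4 (α = 8): (8−6)(8−4)(8−1)(8−2) = 2·4·7·6 = 336 ≡ 6, so v_4 = 6^{−1} = 2 (mod 11).
  i = 5 (α = 2): (2−6)(2−4)(2−1)(2−8) = (−4)·(−2)·1·(−6) = −48 ≡ 7, so v_5 = 7^{−1} = 8 (mod 11).
  v = [7, 3, 2, 2, 8].
Step 2: syndromes of r = [2, 7, 7, 0, 6] (all sums mod 11).
  S_0 = Σ v_i r_i = 7·2 + 3·7 + 2·7 + 2·0 + 8·6 = 97 ≡ 9.
  S_1 = Σ v_i α_i r_i = 7·6·2 + 3·4·7 + 2·1·7 + 2·8·0 + 8·2·6 = 278 ≡ 3.
  α_i^2 mod 11 = [3, 5, 1, 9, 4].
  S_2 = Σ v_i α_i^2 r_i = 7·3·2 + 3·5·7 + 2·1·7 + 2·9·0 + 8·4·6 = 353 ≡ 1.
  S = (9, 3, 1) ≠ 0, so r is not a codeword (an error is present).
Step 3: locate the error. For a single error e at position i, S_ℓ = v_i·e·α_i^ℓ, so α_err = S_1/S_0.
  S_0^{−1} = 9^{−1} = 5 (mod 11), so α_err = 3·5 = 15 ≡ 4 = α_2. Error position i = 2.
  Consistency check: S_2/S_1 = 1·4 = 4 ≡ 4 = α_err ✓ (single-error assumption holds).
Step 4: error magnitude e = S_0/v_2 = S_0·∏_{j≠2}(α_2 − α_j) = 9·4 = 36 ≡ 3 (mod 11).
Step 5: correct position 2: c_2 = r_2 − e = 7 − 3 ≡ 4 (mod 11). Hence c = [2, 4, 7, 0, 6].
  Check: interpolating c through the α_i gives m(x) = 8 + 10·x (degree < 2) with m(α_i) = c_i for every i, so c is indeed a codeword.


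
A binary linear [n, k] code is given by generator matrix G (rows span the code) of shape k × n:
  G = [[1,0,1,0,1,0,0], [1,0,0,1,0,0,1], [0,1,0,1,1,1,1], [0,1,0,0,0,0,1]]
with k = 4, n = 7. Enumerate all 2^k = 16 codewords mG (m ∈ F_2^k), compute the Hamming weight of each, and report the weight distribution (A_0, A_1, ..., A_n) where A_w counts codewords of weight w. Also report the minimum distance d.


Weight distribution: A_0 = 1, A_2 = 1, A_3 = 6, A_4 = 5, A_5 = 2, A_6 = 1. Minimum distance d = 2.

Enumerate all 2^4 = 16 messages m ∈ F_2^4.
For each, compute codeword c = mG in F_2^7, then tally its weight.
  m = 0000 → c = 0000000, weight = 0.
  m = 1000 → c = 1010100, weight = 3.
  m = 0100 → c = 1001001, weight = 3.
  m = 1100 → c = 0011101, weight = 4.
  m = 0010 → c = 0101111, weight = 5.
  m = 1010 → c = 1111011, weight = 6.
  m = 0110 → c = 1100110, weight = 4.
  m = 1110 → c = 0110010, weight = 3.
  m = 0001 → c = 0100001, weight = 2.
  m = 1001 → c = 1110101, weight = 5.
  m = 0101 → c = 1101000, weight = 3.
  m = 1101 → c = 0111100, weight = 4.
  m = 0011 → c = 0001110, weight = 3.
  m = 1011 → c = 1011010, weight = 4.
  m = 0111 → c = 1000111, weight = 4.
  m = 1111 → c = 0010011, weight = 3.
Tally weights:
  weight 0: 1 codewords.
  weight 2: 1 codewords.
  weight 3: 6 codewords.
  weight 4: 5 codewords.
  weight 5: 2 codewords.
  weight 6: 1 codewords.
Minimum distance d = smallest w > 0 with A_w > 0 = 2.
Sanity: Σ A_w = 16 = 2^4 = 16 ✓.


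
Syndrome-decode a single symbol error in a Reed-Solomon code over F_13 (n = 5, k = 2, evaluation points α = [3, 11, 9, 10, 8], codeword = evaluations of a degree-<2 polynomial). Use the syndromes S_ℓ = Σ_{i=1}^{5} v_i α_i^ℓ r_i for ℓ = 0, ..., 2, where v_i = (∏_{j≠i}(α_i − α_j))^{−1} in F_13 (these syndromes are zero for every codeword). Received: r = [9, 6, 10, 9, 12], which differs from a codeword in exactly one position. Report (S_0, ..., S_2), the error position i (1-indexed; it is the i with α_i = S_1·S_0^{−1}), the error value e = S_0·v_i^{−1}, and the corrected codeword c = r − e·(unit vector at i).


S = (12, 3, 4), error at position 4, error magnitude e = 1, c = [9, 6, 10, 8, 12].

Step 1: column multipliers v_i = (∏_{j≠i}(α_i − α_j))^{−1} mod 13.
  i = 1 (α = 3): (3−11)(3−9)(3−10)(3−8) = (−8)·(−6)·(−7)·(−5) = 1680 ≡ 3, so v_1 = 3^{−1} = 9 (mod 13).
  i = 2 (α = 11): (11−3)(11−9)(11−10)(11−8) = 8·2·1·3 = 48 ≡ 9, so v_2 = 9^{−1} = 3 (mod 13).
  i = 3 (α = 9): (9−3)(9−11)(9−10)(9−8) = 6·(−2)·(−1)·1 = 12 ≡ 12, so v_3 = 12^{−1} = 12 (mod 13).
  i = 4 (α = 10): (10−3)(10−11)(10−9)(10−8) = 7·(−1)·1·2 = −14 ≡ 12, so v_4 = 12^{−1} = 12 (mod 13).
  i = 5 (α = 8): (8−3)(8−11)(8−9)(8−10) = 5·(−3)·(−1)·(−2) = −30 ≡ 9, so v_5 = 9^{−1} = 3 (mod 13).
  v = [9, 3, 12, 12, 3].
Step 2: syndromes of r = [9, 6, 10, 9, 12] (all sums mod 13).
  S_0 = Σ v_i r_i = 9·9 + 3·6 + 12·10 + 12·9 + 3·12 = 363 ≡ 12.
  S_1 = Σ v_i α_i r_i = 9·3·9 + 3·11·6 + 12·9·10 + 12·10·9 + 3·8·12 = 2889 ≡ 3.
  α_i^2 mod 13 = [9, 4, 3, 9, 12].
  S_2 = Σ v_i α_i^2 r_i = 9·9·9 + 3·4·6 + 12·3·10 + 12·9·9 + 3·12·12 = 2565 ≡ 4.
  S = (12, 3, 4) ≠ 0, so r is not a codeword (an error is present).
Step 3: locate the error. For a single error e at position i, S_ℓ = v_i·e·α_i^ℓ, so α_err = S_1/S_0.
  S_0^{−1} = 12^{−1} = 12 (mod 13), so α_err = 3·12 = 36 ≡ 10 = α_4. Error position i = 4.
  Consistency check: S_2/S_1 = 4·9 = 36 ≡ 10 = α_err ✓ (single-error assumption holds).
Step 4: error magnitude e = S_0/v_4 = S_0·∏_{j≠4}(α_4 − α_j) = 12·12 = 144 ≡ 1 (mod 13).
Step 5: correct position 4: c_4 = r_4 − e = 9 − 1 ≡ 8 (mod 13). Hence c = [9, 6, 10, 8, 12].
  Check: interpolating c through the α_i gives m(x) = 2 + 11·x (degree < 2) with m(α_i) = c_i for every i, so c is indeed a codeword.


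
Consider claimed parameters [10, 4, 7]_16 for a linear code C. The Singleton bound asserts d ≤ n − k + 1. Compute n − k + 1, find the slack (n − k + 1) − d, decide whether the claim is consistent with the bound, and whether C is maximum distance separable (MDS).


Singleton RHS = n − k + 1 = 7, slack = 0, bound satisfied, MDS.

Singleton bound: d ≤ n − k + 1.
Here n = 10, k = 4, so n − k + 1 = 7.
Given d = 7, check d ≤ 7: YES.
Slack = (n − k + 1) − d = 0.
The code is MDS (slack = 0).
Description: the claimed parameters are [10, 4, 7]_16; such a code would be MDS (meets Singleton bound).


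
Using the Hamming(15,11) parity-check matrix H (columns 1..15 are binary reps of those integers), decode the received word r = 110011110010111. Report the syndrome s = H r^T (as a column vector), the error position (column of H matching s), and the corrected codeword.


s = (1, 0, 0, 0)^T, error position = 8, corrected codeword c = 110011100010111

Compute s = H r^T mod 2 one row at a time:
  s_1 = 1 + 0 + 0 + 1 + 0 + 1 + 1 + 1 = 5 ≡ 1 (mod 2).
  s_2 = 0 + 1 + 1 + 1 + 0 + 1 + 1 + 1 = 6 ≡ 0 (mod 2).
  s_3 = 1 + 0 + 1 + 1 + 0 + 1 + 1 + 1 = 6 ≡ 0 (mod 2).
  s_4 = 1 + 0 + 1 + 1 + 0 + 1 + 1 + 1 = 6 ≡ 0 (mod 2).
s = (1, 0, 0, 0)^T — this equals column 8 of H (binary 1000), so error is at position 8.
Correct: flip bit 8 of r = 110011110010111 to get c = 110011100010111.


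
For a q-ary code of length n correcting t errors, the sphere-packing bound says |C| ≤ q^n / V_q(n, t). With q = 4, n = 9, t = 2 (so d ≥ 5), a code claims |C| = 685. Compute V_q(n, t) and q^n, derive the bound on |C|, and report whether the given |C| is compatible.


V_q(n, t) = 352, q^n = 262144, Hamming bound = 744, |C| = 685 ≤ bound (satisfied).

Step 1: Compute V_q(n, t) = Σ_{j=0}^2 C(n, j) (q−1)^j.
  j = 0: C(9,0)·(3)^0 = 1·1 = 1.
  j = 1: C(9,1)·(3)^1 = 9·3 = 27.
  j = 2: C(9,2)·(3)^2 = 36·9 = 324.
  V_q(n, t) = 1 + 27 + 324 = 352.
Step 2: q^n = 4^9 = 262144.
Step 3: Hamming bound ⌊q^n / V_q(n,t)⌋ = ⌊262144/352⌋ = 744.
Step 4: Compare |C| = 685 to 744: satisfied.
The claimed |C| lies below the Hamming bound.


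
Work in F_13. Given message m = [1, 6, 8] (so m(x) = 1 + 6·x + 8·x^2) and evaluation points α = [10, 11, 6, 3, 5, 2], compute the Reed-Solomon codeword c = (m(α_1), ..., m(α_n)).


c = [3, 8, 0, 0, 10, 6]

Message polynomial: m(x) = 1 + 6·x + 8·x^2 (mod 13).
For each evaluation point α_i, compute m(α_i) mod 13:
  α_1 = 10: Horner steps 8 → 8 → 3, so m(10) = 3.
  α_2 = 11: Horner steps 8 → 3 → 8, so m(11) = 8.
  α_3 = 6: Horner steps 8 → 2 → 0, so m(6) = 0.
  α_4 = 3: Horner steps 8 → 4 → 0, so m(3) = 0.
  α_5 = 5: Horner steps 8 → 7 → 10, so m(5) = 10.
  α_6 = 2: Horner steps 8 → 9 → 6, so m(2) = 6.
Codeword c = [3, 8, 0, 0, 10, 6] ∈ F_13^6.


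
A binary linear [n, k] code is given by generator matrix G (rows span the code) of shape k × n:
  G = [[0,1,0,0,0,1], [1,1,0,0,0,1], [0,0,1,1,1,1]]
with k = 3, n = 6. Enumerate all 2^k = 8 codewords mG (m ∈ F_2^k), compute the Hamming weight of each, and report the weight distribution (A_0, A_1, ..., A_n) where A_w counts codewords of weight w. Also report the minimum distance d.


Weight distribution: A_0 = 1, A_1 = 1, A_2 = 1, A_3 = 1, A_4 = 2, A_5 = 2. Minimum distance d = 1.

Enumerate all 2^3 = 8 messages m ∈ F_2^3.
For each, compute codeword c = mG in F_2^6, then tally its weight.
  m = 000 → c = 000000, weight = 0.
  m = 100 → c = 010001, weight = 2.
  m = 010 → c = 110001, weight = 3.
  m = 110 → c = 100000, weight = 1.
  m = 001 → c = 001111, weight = 4.
  m = 101 → c = 011110, weight = 4.
  m = 011 → c = 111110, weight = 5.
  m = 111 → c = 101111, weight = 5.
Tally weights:
  weight 0: 1 codewords.
  weight 1: 1 codewords.
  weight 2: 1 codewords.
  weight 3: 1 codewords.
  weight 4: 2 codewords.
  weight 5: 2 codewords.
Minimum distance d = smallest w > 0 with A_w > 0 = 1.
Sanity: Σ A_w = 8 = 2^3 = 8 ✓.


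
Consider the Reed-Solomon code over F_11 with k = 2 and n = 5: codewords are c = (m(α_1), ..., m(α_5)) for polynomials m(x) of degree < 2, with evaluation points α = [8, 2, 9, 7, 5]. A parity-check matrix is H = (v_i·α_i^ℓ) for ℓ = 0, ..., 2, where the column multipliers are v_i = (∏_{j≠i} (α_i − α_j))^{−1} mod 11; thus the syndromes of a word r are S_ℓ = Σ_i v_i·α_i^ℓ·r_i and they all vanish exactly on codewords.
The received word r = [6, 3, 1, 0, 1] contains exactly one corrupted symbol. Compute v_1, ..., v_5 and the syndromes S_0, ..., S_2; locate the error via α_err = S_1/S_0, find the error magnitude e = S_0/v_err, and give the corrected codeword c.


S = (7, 2, 10), error at position 5, error magnitude e = 2, c = [6, 3, 1, 0, 10].

Step 1: column multipliers v_i = (∏_{j≠i}(α_i − α_j))^{−1} mod 11.
  i = 1 (α = 8): (8−2)(8−9)(8−7)(8−5) = 6·(−1)·1·3 = −18 ≡ 4, so v_1 = 4^{−1} = 3 (mod 11).
  i = 2 (α = 2): (2−8)(2−9)(2−7)(2−5) = (−6)·(−7)·(−5)·(−3) = 630 ≡ 3, so v_2 = 3^{−1} = 4 (mod 11).
  i = 3 (α = 9): (9−8)(9−2)(9−7)(9−5) = 1·7·2·4 = 56 ≡ 1, so v_3 = 1^{−1} = 1 (mod 11).
  i = 4 (α = 7): (7−8)(7−2)(7−9)(7−5) = (−1)·5·(−2)·2 = 20 ≡ 9, so v_4 = 9^{−1} = 5 (mod 11).
  i = 5 (α = 5): (5−8)(5−2)(5−9)(5−7) = (−3)·3·(−4)·(−2) = −72 ≡ 5, so v_5 = 5^{−1} = 9 (mod 11).
  v = [3, 4, 1, 5, 9].
Step 2: syndromes of r = [6, 3, 1, 0, 1] (all sums mod 11).
  S_0 = Σ v_i r_i = 3·6 + 4·3 + 1·1 + 5·0 + 9·1 = 40 ≡ 7.
  S_1 = Σ v_i α_i r_i = 3·8·6 + 4·2·3 + 1·9·1 + 5·7·0 + 9·5·1 = 222 ≡ 2.
  α_i^2 mod 11 = [9, 4, 4, 5, 3].
  S_2 = Σ v_i α_i^2 r_i = 3·9·6 + 4·4·3 + 1·4·1 + 5·5·0 + 9·3·1 = 241 ≡ 10.
  S = (7, 2, 10) ≠ 0, so r is not a codeword (an error is present).
Step 3: locate the error. For a single error e at position i, S_ℓ = v_i·e·α_i^ℓ, so α_err = S_1/S_0.
  S_0^{−1} = 7^{−1} = 8 (mod 11), so α_err = 2·8 = 16 ≡ 5 = α_5. Error position i = 5.
  Consistency check: S_2/S_1 = 10·6 = 60 ≡ 5 = α_err ✓ (single-error assumption holds).
Step 4: error magnitude e = S_0/v_5 = S_0·∏_{j≠5}(α_5 − α_j) = 7·5 = 35 ≡ 2 (mod 11).
Step 5: correct position 5: c_5 = r_5 − e = 1 − 2 ≡ 10 (mod 11). Hence c = [6, 3, 1, 0, 10].
  Check: interpolating c through the α_i gives m(x) = 2 + 6·x (degree < 2) with m(α_i) = c_i for every i, so c is indeed a codeword.


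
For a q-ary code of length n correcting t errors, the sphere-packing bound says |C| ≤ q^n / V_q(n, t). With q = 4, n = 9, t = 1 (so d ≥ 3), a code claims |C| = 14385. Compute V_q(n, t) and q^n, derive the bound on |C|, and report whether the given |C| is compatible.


V_q(n, t) = 28, q^n = 262144, Hamming bound = 9362, |C| = 14385 > bound (violated).

Step 1: Compute V_q(n, t) = Σ_{j=0}^1 C(n, j) (q−1)^j.
  j = 0: C(9,0)·(3)^0 = 1·1 = 1.
  j = 1: C(9,1)·(3)^1 = 9·3 = 27.
  V_q(n, t) = 1 + 27 = 28.
Step 2: q^n = 4^9 = 262144.
Step 3: Hamming bound ⌊q^n / V_q(n,t)⌋ = ⌊262144/28⌋ = 9362.
Step 4: Compare |C| = 14385 to 9362: violated.
The claimed |C| lies above the Hamming bound, so no 4-ary code of length 9 with d ≥ 3 can have 14385 codewords.


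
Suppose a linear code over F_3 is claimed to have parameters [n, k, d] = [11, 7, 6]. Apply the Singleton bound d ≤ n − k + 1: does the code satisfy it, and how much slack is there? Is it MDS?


Singleton RHS = n − k + 1 = 5, slack = -1, bound violated (no such code; not MDS).

Singleton bound: d ≤ n − k + 1.
Here n = 11, k = 7, so n − k + 1 = 5.
Given d = 6, check d ≤ 5: NO.
Slack = (n − k + 1) − d = -1.
The slack is negative: d = 6 exceeds n − k + 1 = 5 by 1, so the Singleton bound is violated and no linear [11, 7, 6]_3 code can exist. In particular it is not MDS (MDS requires d = n − k + 1 exactly).
Description: the claimed parameters are [11, 7, 6]_3; such a code would be impossible (violates the Singleton bound).


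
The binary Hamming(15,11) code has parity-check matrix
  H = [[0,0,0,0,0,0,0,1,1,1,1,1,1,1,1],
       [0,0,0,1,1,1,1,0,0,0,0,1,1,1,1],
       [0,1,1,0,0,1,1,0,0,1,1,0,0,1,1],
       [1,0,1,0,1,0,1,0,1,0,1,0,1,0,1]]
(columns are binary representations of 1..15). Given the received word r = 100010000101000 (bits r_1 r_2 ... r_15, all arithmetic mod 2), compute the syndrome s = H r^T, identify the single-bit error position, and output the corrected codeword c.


s = (0, 0, 1, 0)^T, error position = 2, corrected codeword c = 110010000101000

Compute s = H r^T mod 2 one row at a time:
  s_1 = 0 + 0 + 1 + 0 + 1 + 0 + 0 + 0 = 2 ≡ 0 (mod 2).
  s_2 = 0 + 1 + 0 + 0 + 1 + 0 + 0 + 0 = 2 ≡ 0 (mod 2).
  s_3 = 0 + 0 + 0 + 0 + 1 + 0 + 0 + 0 = 1 ≡ 1 (mod 2).
  s_4 = 1 + 0 + 1 + 0 + 0 + 0 + 0 + 0 = 2 ≡ 0 (mod 2).
s = (0, 0, 1, 0)^T — this equals column 2 of H (binary 0010), so error is at position 2.
Correct: flip bit 2 of r = 100010000101000 to get c = 110010000101000.


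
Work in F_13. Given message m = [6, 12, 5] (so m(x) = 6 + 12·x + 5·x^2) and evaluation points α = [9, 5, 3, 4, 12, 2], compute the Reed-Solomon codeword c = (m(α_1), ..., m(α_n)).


c = [12, 9, 9, 4, 12, 11]

Message polynomial: m(x) = 6 + 12·x + 5·x^2 (mod 13).
For each evaluation point α_i, compute m(α_i) mod 13:
  α_1 = 9: Horner steps 5 → 5 → 12, so m(9) = 12.
  α_2 = 5: Horner steps 5 → 11 → 9, so m(5) = 9.
  α_3 = 3: Horner steps 5 → 1 → 9, so m(3) = 9.
  α_4 = 4: Horner steps 5 → 6 → 4, so m(4) = 4.
  α_5 = 12: Horner steps 5 → 7 → 12, so m(12) = 12.
  α_6 = 2: Horner steps 5 → 9 → 11, so m(2) = 11.
Codeword c = [12, 9, 9, 4, 12, 11] ∈ F_13^6.


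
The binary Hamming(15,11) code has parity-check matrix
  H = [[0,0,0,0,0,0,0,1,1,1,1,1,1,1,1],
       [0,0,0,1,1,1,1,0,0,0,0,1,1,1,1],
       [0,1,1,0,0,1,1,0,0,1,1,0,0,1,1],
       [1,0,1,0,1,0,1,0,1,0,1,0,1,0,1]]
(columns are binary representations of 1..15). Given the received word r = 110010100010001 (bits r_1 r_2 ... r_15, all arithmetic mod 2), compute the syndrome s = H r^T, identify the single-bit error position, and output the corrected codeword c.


s = (0, 1, 0, 1)^T, error position = 5, corrected codeword c = 110000100010001

Compute s = H r^T mod 2 one row at a time:
  s_1 = 0 + 0 + 0 + 1 + 0 + 0 + 0 + 1 = 2 ≡ 0 (mod 2).
  s_2 = 0 + 1 + 0 + 1 + 0 + 0 + 0 + 1 = 3 ≡ 1 (mod 2).
  s_3 = 1 + 0 + 0 + 1 + 0 + 1 + 0 + 1 = 4 ≡ 0 (mod 2).
  s_4 = 1 + 0 + 1 + 1 + 0 + 1 + 0 + 1 = 5 ≡ 1 (mod 2).
s = (0, 1, 0, 1)^T — this equals column 5 of H (binary 0101), so error is at position 5.
Correct: flip bit 5 of r = 110010100010001 to get c = 110000100010001.


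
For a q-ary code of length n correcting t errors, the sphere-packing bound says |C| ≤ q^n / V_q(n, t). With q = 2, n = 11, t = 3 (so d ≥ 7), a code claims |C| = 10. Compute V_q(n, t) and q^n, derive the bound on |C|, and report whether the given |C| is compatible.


V_q(n, t) = 232, q^n = 2048, Hamming bound = 8, |C| = 10 > bound (violated).

Step 1: Compute V_q(n, t) = Σ_{j=0}^3 C(n, j) (q−1)^j.
  j = 0: C(11,0)·(1)^0 = 1·1 = 1.
  j = 1: C(11,1)·(1)^1 = 11·1 = 11.
  j = 2: C(11,2)·(1)^2 = 55·1 = 55.
  j = 3: C(11,3)·(1)^3 = 165·1 = 165.
  V_q(n, t) = 1 + 11 + 55 + 165 = 232.
Step 2: q^n = 2^11 = 2048.
Step 3: Hamming bound ⌊q^n / V_q(n,t)⌋ = ⌊2048/232⌋ = 8.
Step 4: Compare |C| = 10 to 8: violated.
The claimed |C| lies above the Hamming bound, so no 2-ary code of length 11 with d ≥ 7 can have 10 codewords.


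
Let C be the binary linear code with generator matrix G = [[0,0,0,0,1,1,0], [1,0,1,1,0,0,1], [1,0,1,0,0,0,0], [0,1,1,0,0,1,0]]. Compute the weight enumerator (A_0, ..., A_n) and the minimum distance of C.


Weight distribution: A_0 = 1, A_2 = 3, A_3 = 4, A_4 = 3, A_5 = 4, A_6 = 1. Minimum distance d = 2.

Enumerate all 2^4 = 16 messages m ∈ F_2^4.
For each, compute codeword c = mG in F_2^7, then tally its weight.
  m = 0000 → c = 0000000, weight = 0.
  m = 1000 → c = 0000110, weight = 2.
  m = 0100 → c = 1011001, weight = 4.
  m = 1100 → c = 1011111, weight = 6.
  m = 0010 → c = 1010000, weight = 2.
  m = 1010 → c = 1010110, weight = 4.
  m = 0110 → c = 0001001, weight = 2.
  m = 1110 → c = 0001111, weight = 4.
  m = 0001 → c = 0110010, weight = 3.
  m = 1001 → c = 0110100, weight = 3.
  m = 0101 → c = 1101011, weight = 5.
  m = 1101 → c = 1101101, weight = 5.
  m = 0011 → c = 1100010, weight = 3.
  m = 1011 → c = 1100100, weight = 3.
  m = 0111 → c = 0111011, weight = 5.
  m = 1111 → c = 0111101, weight = 5.
Tally weights:
  weight 0: 1 codewords.
  weight 2: 3 codewords.
  weight 3: 4 codewords.
  weight 4: 3 codewords.
  weight 5: 4 codewords.
  weight 6: 1 codewords.
Minimum distance d = smallest w > 0 with A_w > 0 = 2.
Sanity: Σ A_w = 16 = 2^4 = 16 ✓.


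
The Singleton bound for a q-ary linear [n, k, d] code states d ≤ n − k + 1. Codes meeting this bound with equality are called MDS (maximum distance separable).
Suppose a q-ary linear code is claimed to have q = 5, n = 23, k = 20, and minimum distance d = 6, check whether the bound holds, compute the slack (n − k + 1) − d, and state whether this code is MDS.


Singleton RHS = n − k + 1 = 4, slack = -2, bound violated (no such code; not MDS).

Singleton bound: d ≤ n − k + 1.
Here n = 23, k = 20, so n − k + 1 = 4.
Given d = 6, check d ≤ 4: NO.
Slack = (n − k + 1) − d = -2.
The slack is negative: d = 6 exceeds n − k + 1 = 4 by 2, so the Singleton bound is violated and no linear [23, 20, 6]_5 code can exist. In particular it is not MDS (MDS requires d = n − k + 1 exactly).
Description: the claimed parameters are [23, 20, 6]_5; such a code would be impossible (violates the Singleton bound).


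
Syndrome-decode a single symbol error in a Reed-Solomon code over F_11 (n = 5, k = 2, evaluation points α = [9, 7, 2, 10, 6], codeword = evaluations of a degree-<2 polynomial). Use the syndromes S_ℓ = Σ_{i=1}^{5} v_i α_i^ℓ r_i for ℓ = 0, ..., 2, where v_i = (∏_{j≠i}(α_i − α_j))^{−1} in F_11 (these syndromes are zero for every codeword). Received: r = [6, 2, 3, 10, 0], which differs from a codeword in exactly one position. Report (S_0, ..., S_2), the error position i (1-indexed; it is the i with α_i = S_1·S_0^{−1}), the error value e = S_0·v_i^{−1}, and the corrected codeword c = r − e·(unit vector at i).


S = (3, 8, 3), error at position 4, error magnitude e = 2, c = [6, 2, 3, 8, 0].

Step 1: column multipliers v_i = (∏_{j≠i}(α_i − α_j))^{−1} mod 11.
  i = 1 (α = 9): (9−7)(9−2)(9−10)(9−6) = 2·7·(−1)·3 = −42 ≡ 2, so v_1 = 2^{−1} = 6 (mod 11).
  i = 2 (α = 7): (7−9)(7−2)(7−10)(7−6) = (−2)·5·(−3)·1 = 30 ≡ 8, so v_2 = 8^{−1} = 7 (mod 11).
  i = 3 (α = 2): (2−9)(2−7)(2−10)(2−6) = (−7)·(−5)·(−8)·(−4) = 1120 ≡ 9, so v_3 = 9^{−1} = 5 (mod 11).
  i = 4 (α = 10): (10−9)(10−7)(10−2)(10−6) = 1·3·8·4 = 96 ≡ 8, so v_4 = 8^{−1} = 7 (mod 11).
  i = 5 (α = 6): (6−9)(6−7)(6−2)(6−10) = (−3)·(−1)·4·(−4) = −48 ≡ 7, so v_5 = 7^{−1} = 8 (mod 11).
  v = [6, 7, 5, 7, 8].
Step 2: syndromes of r = [6, 2, 3, 10, 0] (all sums mod 11).
  S_0 = Σ v_i r_i = 6·6 + 7·2 + 5·3 + 7·10 + 8·0 = 135 ≡ 3.
  S_1 = Σ v_i α_i r_i = 6·9·6 + 7·7·2 + 5·2·3 + 7·10·10 + 8·6·0 = 1152 ≡ 8.
  α_i^2 mod 11 = [4, 5, 4, 1, 3].
  S_2 = Σ v_i α_i^2 r_i = 6·4·6 + 7·5·2 + 5·4·3 + 7·1·10 + 8·3·0 = 344 ≡ 3.
  S = (3, 8, 3) ≠ 0, so r is not a codeword (an error is present).
Step 3: locate the error. For a single error e at position i, S_ℓ = v_i·e·α_i^ℓ, so α_err = S_1/S_0.
  S_0^{−1} = 3^{−1} = 4 (mod 11), so α_err = 8·4 = 32 ≡ 10 = α_4. Error position i = 4.
  Consistency check: S_2/S_1 = 3·7 = 21 ≡ 10 = α_err ✓ (single-error assumption holds).
Step 4: error magnitude e = S_0/v_4 = S_0·∏_{j≠4}(α_4 − α_j) = 3·8 = 24 ≡ 2 (mod 11).
Step 5: correct position 4: c_4 = r_4 − e = 10 − 2 ≡ 8 (mod 11). Hence c = [6, 2, 3, 8, 0].
  Check: interpolating c through the α_i gives m(x) = 10 + 2·x (degree < 2) with m(α_i) = c_i for every i, so c is indeed a codeword.


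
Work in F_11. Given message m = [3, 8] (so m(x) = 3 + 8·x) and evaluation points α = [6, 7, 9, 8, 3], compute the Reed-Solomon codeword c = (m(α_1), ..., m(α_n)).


c = [7, 4, 9, 1, 5]

Message polynomial: m(x) = 3 + 8·x (mod 11).
For each evaluation point α_i, compute m(α_i) mod 11:
  α_1 = 6: Horner steps 8 → 7, so m(6) = 7.
  α_2 = 7: Horner steps 8 → 4, so m(7) = 4.
  α_3 = 9: Horner steps 8 → 9, so m(9) = 9.
  α_4 = 8: Horner steps 8 → 1, so m(8) = 1.
  α_5 = 3: Horner steps 8 → 5, so m(3) = 5.
Codeword c = [7, 4, 9, 1, 5] ∈ F_11^5.
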